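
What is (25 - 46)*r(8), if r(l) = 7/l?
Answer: -147/8 ≈ -18.375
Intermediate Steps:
(25 - 46)*r(8) = (25 - 46)*(7/8) = -147/8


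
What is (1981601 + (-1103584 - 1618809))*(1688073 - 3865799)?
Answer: 1613241998992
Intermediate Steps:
(1981601 + (-1103584 - 1618809))*(1688073 - 3865799) = (1981601 - 2722393)*(-2177726) = -740792*(-2177726) = 1613241998992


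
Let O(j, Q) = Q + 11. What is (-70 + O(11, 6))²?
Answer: 2809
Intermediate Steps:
O(j, Q) = 11 + Q
(-70 + O(11, 6))² = (-70 + (11 + 6))² = (-70 + 17)² = (-53)² = 2809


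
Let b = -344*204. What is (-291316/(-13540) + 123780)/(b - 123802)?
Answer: -419068129/656615530 ≈ -0.63822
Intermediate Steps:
b = -70176
(-291316/(-13540) + 123780)/(b - 123802) = (-291316/(-13540) + 123780)/(-70176 - 123802) = (-291316*(-1/13540) + 123780)/(-193978) = (72829/3385 + 123780)*(-1/193978) = (419068129/3385)*(-1/193978) = -419068129/656615530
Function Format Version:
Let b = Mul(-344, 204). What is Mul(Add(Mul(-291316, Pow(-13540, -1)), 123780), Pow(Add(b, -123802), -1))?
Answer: Rational(-419068129, 656615530) ≈ -0.63822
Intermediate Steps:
b = -70176
Mul(Add(Mul(-291316, Pow(-13540, -1)), 123780), Pow(Add(b, -123802), -1)) = Mul(Add(Mul(-291316, Pow(-13540, -1)), 123780), Pow(Add(-70176, -123802), -1)) = Mul(Add(Mul(-291316, Rational(-1, 13540)), 123780), Pow(-193978, -1)) = Mul(Add(Rational(72829, 3385), 123780), Rational(-1, 193978)) = Mul(Rational(419068129, 3385), Rational(-1, 193978)) = Rational(-419068129, 656615530)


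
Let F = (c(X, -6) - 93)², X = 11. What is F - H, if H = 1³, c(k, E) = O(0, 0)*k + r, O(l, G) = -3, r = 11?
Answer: 13224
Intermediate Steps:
c(k, E) = 11 - 3*k (c(k, E) = -3*k + 11 = 11 - 3*k)
F = 13225 (F = ((11 - 3*11) - 93)² = ((11 - 33) - 93)² = (-22 - 93)² = (-115)² = 13225)
H = 1
F - H = 13225 - 1*1 = 13225 - 1 = 13224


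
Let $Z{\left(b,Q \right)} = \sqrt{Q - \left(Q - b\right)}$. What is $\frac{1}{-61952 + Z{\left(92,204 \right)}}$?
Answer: $- \frac{15488}{959512553} - \frac{\sqrt{23}}{1919025106} \approx -1.6144 \cdot 10^{-5}$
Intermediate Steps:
$Z{\left(b,Q \right)} = \sqrt{b}$
$\frac{1}{-61952 + Z{\left(92,204 \right)}} = \frac{1}{-61952 + \sqrt{92}} = \frac{1}{-61952 + 2 \sqrt{23}}$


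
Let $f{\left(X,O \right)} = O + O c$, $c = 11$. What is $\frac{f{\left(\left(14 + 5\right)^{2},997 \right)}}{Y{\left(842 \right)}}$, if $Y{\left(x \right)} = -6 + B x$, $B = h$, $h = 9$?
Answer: $\frac{997}{631} \approx 1.58$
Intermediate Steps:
$f{\left(X,O \right)} = 12 O$ ($f{\left(X,O \right)} = O + O 11 = O + 11 O = 12 O$)
$B = 9$
$Y{\left(x \right)} = -6 + 9 x$
$\frac{f{\left(\left(14 + 5\right)^{2},997 \right)}}{Y{\left(842 \right)}} = \frac{12 \cdot 997}{-6 + 9 \cdot 842} = \frac{11964}{-6 + 7578} = \frac{11964}{7572} = 11964 \cdot \frac{1}{7572} = \frac{997}{631}$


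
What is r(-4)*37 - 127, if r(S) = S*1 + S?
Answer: -423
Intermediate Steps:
r(S) = 2*S (r(S) = S + S = 2*S)
r(-4)*37 - 127 = (2*(-4))*37 - 127 = -8*37 - 127 = -296 - 127 = -423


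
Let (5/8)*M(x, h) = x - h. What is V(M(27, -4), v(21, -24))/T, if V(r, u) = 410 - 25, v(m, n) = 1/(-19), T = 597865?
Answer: 77/119573 ≈ 0.00064396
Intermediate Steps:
M(x, h) = -8*h/5 + 8*x/5 (M(x, h) = 8*(x - h)/5 = -8*h/5 + 8*x/5)
v(m, n) = -1/19
V(r, u) = 385
V(M(27, -4), v(21, -24))/T = 385/597865 = 385*(1/597865) = 77/119573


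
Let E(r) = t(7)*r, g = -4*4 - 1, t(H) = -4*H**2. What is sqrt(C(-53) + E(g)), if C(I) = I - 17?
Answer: sqrt(3262) ≈ 57.114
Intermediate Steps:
C(I) = -17 + I
g = -17 (g = -16 - 1 = -17)
E(r) = -196*r (E(r) = (-4*7**2)*r = (-4*49)*r = -196*r)
sqrt(C(-53) + E(g)) = sqrt((-17 - 53) - 196*(-17)) = sqrt(-70 + 3332) = sqrt(3262)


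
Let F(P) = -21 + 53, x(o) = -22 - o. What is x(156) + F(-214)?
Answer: -146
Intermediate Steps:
F(P) = 32
x(156) + F(-214) = (-22 - 1*156) + 32 = (-22 - 156) + 32 = -178 + 32 = -146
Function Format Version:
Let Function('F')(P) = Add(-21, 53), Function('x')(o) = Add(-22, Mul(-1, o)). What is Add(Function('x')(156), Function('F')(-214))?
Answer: -146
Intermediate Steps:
Function('F')(P) = 32
Add(Function('x')(156), Function('F')(-214)) = Add(Add(-22, Mul(-1, 156)), 32) = Add(Add(-22, -156), 32) = Add(-178, 32) = -146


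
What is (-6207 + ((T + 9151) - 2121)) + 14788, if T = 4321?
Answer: 19932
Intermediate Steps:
(-6207 + ((T + 9151) - 2121)) + 14788 = (-6207 + ((4321 + 9151) - 2121)) + 14788 = (-6207 + (13472 - 2121)) + 14788 = (-6207 + 11351) + 14788 = 5144 + 14788 = 19932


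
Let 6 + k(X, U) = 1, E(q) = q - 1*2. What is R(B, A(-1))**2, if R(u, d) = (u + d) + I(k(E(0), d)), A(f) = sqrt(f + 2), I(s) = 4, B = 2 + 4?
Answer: 121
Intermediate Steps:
E(q) = -2 + q (E(q) = q - 2 = -2 + q)
B = 6
k(X, U) = -5 (k(X, U) = -6 + 1 = -5)
A(f) = sqrt(2 + f)
R(u, d) = 4 + d + u (R(u, d) = (u + d) + 4 = (d + u) + 4 = 4 + d + u)
R(B, A(-1))**2 = (4 + sqrt(2 - 1) + 6)**2 = (4 + sqrt(1) + 6)**2 = (4 + 1 + 6)**2 = 11**2 = 121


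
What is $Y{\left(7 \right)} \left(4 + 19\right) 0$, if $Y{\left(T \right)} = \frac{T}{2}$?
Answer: $0$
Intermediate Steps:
$Y{\left(T \right)} = \frac{T}{2}$ ($Y{\left(T \right)} = T \frac{1}{2} = \frac{T}{2}$)
$Y{\left(7 \right)} \left(4 + 19\right) 0 = \frac{1}{2} \cdot 7 \left(4 + 19\right) 0 = \frac{7}{2} \cdot 23 \cdot 0 = \frac{161}{2} \cdot 0 = 0$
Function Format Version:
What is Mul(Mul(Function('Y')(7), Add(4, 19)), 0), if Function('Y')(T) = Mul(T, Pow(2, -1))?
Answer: 0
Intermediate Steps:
Function('Y')(T) = Mul(Rational(1, 2), T) (Function('Y')(T) = Mul(T, Rational(1, 2)) = Mul(Rational(1, 2), T))
Mul(Mul(Function('Y')(7), Add(4, 19)), 0) = Mul(Mul(Mul(Rational(1, 2), 7), Add(4, 19)), 0) = Mul(Mul(Rational(7, 2), 23), 0) = Mul(Rational(161, 2), 0) = 0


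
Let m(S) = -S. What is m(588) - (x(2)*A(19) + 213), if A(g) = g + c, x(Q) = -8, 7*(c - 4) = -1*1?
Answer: -4327/7 ≈ -618.14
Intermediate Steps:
c = 27/7 (c = 4 + (-1*1)/7 = 4 + (⅐)*(-1) = 4 - ⅐ = 27/7 ≈ 3.8571)
A(g) = 27/7 + g (A(g) = g + 27/7 = 27/7 + g)
m(588) - (x(2)*A(19) + 213) = -1*588 - (-8*(27/7 + 19) + 213) = -588 - (-8*160/7 + 213) = -588 - (-1280/7 + 213) = -588 - 1*211/7 = -588 - 211/7 = -4327/7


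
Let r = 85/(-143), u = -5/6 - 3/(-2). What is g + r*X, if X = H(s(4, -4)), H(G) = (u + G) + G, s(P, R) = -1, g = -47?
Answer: -19823/429 ≈ -46.207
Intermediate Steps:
u = 2/3 (u = -5*1/6 - 3*(-1/2) = -5/6 + 3/2 = 2/3 ≈ 0.66667)
r = -85/143 (r = 85*(-1/143) = -85/143 ≈ -0.59441)
H(G) = 2/3 + 2*G (H(G) = (2/3 + G) + G = 2/3 + 2*G)
X = -4/3 (X = 2/3 + 2*(-1) = 2/3 - 2 = -4/3 ≈ -1.3333)
g + r*X = -47 - 85/143*(-4/3) = -47 + 340/429 = -19823/429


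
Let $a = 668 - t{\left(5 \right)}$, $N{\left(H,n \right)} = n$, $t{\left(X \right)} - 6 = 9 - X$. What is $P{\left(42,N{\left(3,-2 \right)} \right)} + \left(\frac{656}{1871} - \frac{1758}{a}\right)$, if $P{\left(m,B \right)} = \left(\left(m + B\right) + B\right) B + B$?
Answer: $- \frac{49442387}{615559} \approx -80.321$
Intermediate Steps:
$t{\left(X \right)} = 15 - X$ ($t{\left(X \right)} = 6 - \left(-9 + X\right) = 15 - X$)
$a = 658$ ($a = 668 - \left(15 - 5\right) = 668 - 10 = 658$)
$P{\left(m,B \right)} = B + B \left(m + 2 B\right)$ ($P{\left(m,B \right)} = \left(\left(B + m\right) + B\right) B + B = \left(m + 2 B\right) B + B = B \left(m + 2 B\right) + B = B + B \left(m + 2 B\right)$)
$P{\left(42,N{\left(3,-2 \right)} \right)} + \left(\frac{656}{1871} - \frac{1758}{a}\right) = - 2 \left(1 + 42 + 2 \left(-2\right)\right) + \left(\frac{656}{1871} - \frac{1758}{658}\right) = - 2 \left(1 + 42 - 4\right) + \left(656 \cdot \frac{1}{1871} - \frac{879}{329}\right) = \left(-2\right) 39 + \left(\frac{656}{1871} - \frac{879}{329}\right) = -78 - \frac{1428785}{615559} = - \frac{49442387}{615559}$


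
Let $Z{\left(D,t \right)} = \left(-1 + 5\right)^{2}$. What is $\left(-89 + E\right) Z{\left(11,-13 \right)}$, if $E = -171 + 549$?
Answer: $4624$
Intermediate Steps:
$E = 378$
$Z{\left(D,t \right)} = 16$ ($Z{\left(D,t \right)} = 4^{2} = 16$)
$\left(-89 + E\right) Z{\left(11,-13 \right)} = \left(-89 + 378\right) 16 = 289 \cdot 16 = 4624$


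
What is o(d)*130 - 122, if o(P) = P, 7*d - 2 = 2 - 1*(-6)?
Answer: 446/7 ≈ 63.714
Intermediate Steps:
d = 10/7 (d = 2/7 + (2 - 1*(-6))/7 = 2/7 + (2 + 6)/7 = 2/7 + (1/7)*8 = 2/7 + 8/7 = 10/7 ≈ 1.4286)
o(d)*130 - 122 = (10/7)*130 - 122 = 1300/7 - 122 = 446/7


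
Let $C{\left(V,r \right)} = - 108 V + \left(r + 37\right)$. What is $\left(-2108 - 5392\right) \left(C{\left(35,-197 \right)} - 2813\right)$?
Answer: $50647500$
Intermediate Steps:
$C{\left(V,r \right)} = 37 + r - 108 V$ ($C{\left(V,r \right)} = - 108 V + \left(37 + r\right) = 37 + r - 108 V$)
$\left(-2108 - 5392\right) \left(C{\left(35,-197 \right)} - 2813\right) = \left(-2108 - 5392\right) \left(\left(37 - 197 - 3780\right) - 2813\right) = - 7500 \left(\left(37 - 197 - 3780\right) - 2813\right) = - 7500 \left(-3940 - 2813\right) = \left(-7500\right) \left(-6753\right) = 50647500$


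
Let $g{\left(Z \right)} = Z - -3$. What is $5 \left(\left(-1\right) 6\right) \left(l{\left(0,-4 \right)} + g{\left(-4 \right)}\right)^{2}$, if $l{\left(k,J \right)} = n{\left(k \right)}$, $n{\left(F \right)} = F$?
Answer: $-30$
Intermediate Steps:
$g{\left(Z \right)} = 3 + Z$ ($g{\left(Z \right)} = Z + 3 = 3 + Z$)
$l{\left(k,J \right)} = k$
$5 \left(\left(-1\right) 6\right) \left(l{\left(0,-4 \right)} + g{\left(-4 \right)}\right)^{2} = 5 \left(\left(-1\right) 6\right) \left(0 + \left(3 - 4\right)\right)^{2} = 5 \left(-6\right) \left(0 - 1\right)^{2} = - 30 \left(-1\right)^{2} = \left(-30\right) 1 = -30$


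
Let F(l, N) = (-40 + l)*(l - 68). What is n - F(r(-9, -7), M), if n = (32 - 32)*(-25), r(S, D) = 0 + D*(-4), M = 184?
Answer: -480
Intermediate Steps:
r(S, D) = -4*D (r(S, D) = 0 - 4*D = -4*D)
F(l, N) = (-68 + l)*(-40 + l) (F(l, N) = (-40 + l)*(-68 + l) = (-68 + l)*(-40 + l))
n = 0 (n = 0*(-25) = 0)
n - F(r(-9, -7), M) = 0 - (2720 + (-4*(-7))² - (-432)*(-7)) = 0 - (2720 + 28² - 108*28) = 0 - (2720 + 784 - 3024) = 0 - 1*480 = 0 - 480 = -480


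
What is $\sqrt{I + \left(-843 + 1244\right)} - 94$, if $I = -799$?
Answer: $-94 + i \sqrt{398} \approx -94.0 + 19.95 i$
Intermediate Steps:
$\sqrt{I + \left(-843 + 1244\right)} - 94 = \sqrt{-799 + \left(-843 + 1244\right)} - 94 = \sqrt{-799 + 401} - 94 = \sqrt{-398} - 94 = i \sqrt{398} - 94 = -94 + i \sqrt{398}$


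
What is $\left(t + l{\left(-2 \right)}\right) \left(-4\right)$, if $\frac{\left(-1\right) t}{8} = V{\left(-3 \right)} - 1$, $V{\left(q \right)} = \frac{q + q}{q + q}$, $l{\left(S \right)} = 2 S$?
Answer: $16$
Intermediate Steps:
$V{\left(q \right)} = 1$ ($V{\left(q \right)} = \frac{2 q}{2 q} = 2 q \frac{1}{2 q} = 1$)
$t = 0$ ($t = - 8 \left(1 - 1\right) = \left(-8\right) 0 = 0$)
$\left(t + l{\left(-2 \right)}\right) \left(-4\right) = \left(0 + 2 \left(-2\right)\right) \left(-4\right) = \left(0 - 4\right) \left(-4\right) = \left(-4\right) \left(-4\right) = 16$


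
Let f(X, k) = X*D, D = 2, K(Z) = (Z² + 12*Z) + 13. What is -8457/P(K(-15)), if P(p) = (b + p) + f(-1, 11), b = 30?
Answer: -8457/86 ≈ -98.337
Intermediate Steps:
K(Z) = 13 + Z² + 12*Z
f(X, k) = 2*X (f(X, k) = X*2 = 2*X)
P(p) = 28 + p (P(p) = (30 + p) + 2*(-1) = (30 + p) - 2 = 28 + p)
-8457/P(K(-15)) = -8457/(28 + (13 + (-15)² + 12*(-15))) = -8457/(28 + (13 + 225 - 180)) = -8457/(28 + 58) = -8457/86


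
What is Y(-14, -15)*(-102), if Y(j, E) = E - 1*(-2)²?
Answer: 1938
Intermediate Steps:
Y(j, E) = -4 + E (Y(j, E) = E - 1*4 = E - 4 = -4 + E)
Y(-14, -15)*(-102) = (-4 - 15)*(-102) = -19*(-102) = 1938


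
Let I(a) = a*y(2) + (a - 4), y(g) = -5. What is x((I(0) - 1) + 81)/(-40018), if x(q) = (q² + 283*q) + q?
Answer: -13680/20009 ≈ -0.68369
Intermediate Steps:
I(a) = -4 - 4*a (I(a) = a*(-5) + (a - 4) = -5*a + (-4 + a) = -4 - 4*a)
x(q) = q² + 284*q
x((I(0) - 1) + 81)/(-40018) = ((((-4 - 4*0) - 1) + 81)*(284 + (((-4 - 4*0) - 1) + 81)))/(-40018) = ((((-4 + 0) - 1) + 81)*(284 + (((-4 + 0) - 1) + 81)))*(-1/40018) = (((-4 - 1) + 81)*(284 + ((-4 - 1) + 81)))*(-1/40018) = ((-5 + 81)*(284 + (-5 + 81)))*(-1/40018) = (76*(284 + 76))*(-1/40018) = (76*360)*(-1/40018) = 27360*(-1/40018) = -13680/20009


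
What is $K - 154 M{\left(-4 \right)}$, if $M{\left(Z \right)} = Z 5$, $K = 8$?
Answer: $3088$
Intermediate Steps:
$M{\left(Z \right)} = 5 Z$
$K - 154 M{\left(-4 \right)} = 8 - 154 \cdot 5 \left(-4\right) = 8 - -3080 = 8 + 3080 = 3088$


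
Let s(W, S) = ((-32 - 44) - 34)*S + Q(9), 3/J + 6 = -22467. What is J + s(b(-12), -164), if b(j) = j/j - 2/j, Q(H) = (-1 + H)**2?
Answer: 135617063/7491 ≈ 18104.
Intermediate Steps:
J = -1/7491 (J = 3/(-6 - 22467) = 3/(-22473) = 3*(-1/22473) = -1/7491 ≈ -0.00013349)
b(j) = 1 - 2/j
s(W, S) = 64 - 110*S (s(W, S) = ((-32 - 44) - 34)*S + (-1 + 9)**2 = (-76 - 34)*S + 8**2 = -110*S + 64 = 64 - 110*S)
J + s(b(-12), -164) = -1/7491 + (64 - 110*(-164)) = -1/7491 + (64 + 18040) = -1/7491 + 18104 = 135617063/7491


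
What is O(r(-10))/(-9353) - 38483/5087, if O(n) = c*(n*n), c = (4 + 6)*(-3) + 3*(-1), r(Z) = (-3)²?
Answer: -346333948/47578711 ≈ -7.2792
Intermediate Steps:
r(Z) = 9
c = -33 (c = 10*(-3) - 3 = -30 - 3 = -33)
O(n) = -33*n² (O(n) = -33*n*n = -33*n²)
O(r(-10))/(-9353) - 38483/5087 = -33*9²/(-9353) - 38483/5087 = -33*81*(-1/9353) - 38483*1/5087 = -2673*(-1/9353) - 38483/5087 = 2673/9353 - 38483/5087 = -346333948/47578711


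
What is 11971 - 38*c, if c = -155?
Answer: 17861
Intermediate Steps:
11971 - 38*c = 11971 - 38*(-155) = 11971 - 1*(-5890) = 11971 + 5890 = 17861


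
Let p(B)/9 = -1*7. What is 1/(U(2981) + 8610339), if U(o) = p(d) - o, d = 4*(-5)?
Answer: 1/8607295 ≈ 1.1618e-7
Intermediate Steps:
d = -20
p(B) = -63 (p(B) = 9*(-1*7) = 9*(-7) = -63)
U(o) = -63 - o
1/(U(2981) + 8610339) = 1/((-63 - 1*2981) + 8610339) = 1/((-63 - 2981) + 8610339) = 1/(-3044 + 8610339) = 1/8607295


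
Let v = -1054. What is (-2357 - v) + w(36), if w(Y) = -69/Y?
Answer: -15659/12 ≈ -1304.9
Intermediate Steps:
(-2357 - v) + w(36) = (-2357 - 1*(-1054)) - 69/36 = (-2357 + 1054) - 69*1/36 = -1303 - 23/12 = -15659/12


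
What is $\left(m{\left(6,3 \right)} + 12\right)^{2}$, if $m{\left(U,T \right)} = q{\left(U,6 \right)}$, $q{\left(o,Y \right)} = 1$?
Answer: $169$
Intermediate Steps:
$m{\left(U,T \right)} = 1$
$\left(m{\left(6,3 \right)} + 12\right)^{2} = \left(1 + 12\right)^{2} = 13^{2} = 169$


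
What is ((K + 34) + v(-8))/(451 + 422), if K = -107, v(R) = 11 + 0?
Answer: -62/873 ≈ -0.071019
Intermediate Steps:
v(R) = 11
((K + 34) + v(-8))/(451 + 422) = ((-107 + 34) + 11)/(451 + 422) = (-73 + 11)/873 = -62*1/873 = -62/873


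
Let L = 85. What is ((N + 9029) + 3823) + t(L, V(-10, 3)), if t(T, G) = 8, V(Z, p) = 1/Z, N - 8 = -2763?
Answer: 10105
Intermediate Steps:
N = -2755 (N = 8 - 2763 = -2755)
((N + 9029) + 3823) + t(L, V(-10, 3)) = ((-2755 + 9029) + 3823) + 8 = (6274 + 3823) + 8 = 10097 + 8 = 10105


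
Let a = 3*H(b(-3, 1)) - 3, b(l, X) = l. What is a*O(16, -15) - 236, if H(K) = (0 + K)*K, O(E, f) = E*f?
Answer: -5996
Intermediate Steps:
H(K) = K² (H(K) = K*K = K²)
a = 24 (a = 3*(-3)² - 3 = 3*9 - 3 = 27 - 3 = 24)
a*O(16, -15) - 236 = 24*(16*(-15)) - 236 = 24*(-240) - 236 = -5760 - 236 = -5996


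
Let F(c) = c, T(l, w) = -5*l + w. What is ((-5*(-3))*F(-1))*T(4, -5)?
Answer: 375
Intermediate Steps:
T(l, w) = w - 5*l
((-5*(-3))*F(-1))*T(4, -5) = (-5*(-3)*(-1))*(-5 - 5*4) = (15*(-1))*(-5 - 20) = -15*(-25) = 375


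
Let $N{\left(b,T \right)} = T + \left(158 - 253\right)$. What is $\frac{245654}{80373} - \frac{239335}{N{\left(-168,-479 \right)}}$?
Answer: $\frac{19377077351}{46134102} \approx 420.02$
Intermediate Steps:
$N{\left(b,T \right)} = -95 + T$ ($N{\left(b,T \right)} = T - 95 = -95 + T$)
$\frac{245654}{80373} - \frac{239335}{N{\left(-168,-479 \right)}} = \frac{245654}{80373} - \frac{239335}{-95 - 479} = 245654 \cdot \frac{1}{80373} - \frac{239335}{-574} = \frac{245654}{80373} - - \frac{239335}{574} = \frac{245654}{80373} + \frac{239335}{574} = \frac{19377077351}{46134102}$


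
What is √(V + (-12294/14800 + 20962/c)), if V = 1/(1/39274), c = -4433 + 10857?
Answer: √13868406491739998/594220 ≈ 198.18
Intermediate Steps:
c = 6424
V = 39274 (V = 1/(1/39274) = 39274)
√(V + (-12294/14800 + 20962/c)) = √(39274 + (-12294/14800 + 20962/6424)) = √(39274 + (-12294*1/14800 + 20962*(1/6424))) = √(39274 + (-6147/7400 + 10481/3212)) = √(39274 + 14453809/5942200) = √(233388416609/5942200) = √13868406491739998/594220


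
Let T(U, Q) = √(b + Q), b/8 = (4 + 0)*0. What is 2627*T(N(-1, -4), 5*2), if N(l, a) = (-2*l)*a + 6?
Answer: 2627*√10 ≈ 8307.3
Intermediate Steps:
b = 0 (b = 8*((4 + 0)*0) = 8*(4*0) = 8*0 = 0)
N(l, a) = 6 - 2*a*l (N(l, a) = -2*a*l + 6 = 6 - 2*a*l)
T(U, Q) = √Q (T(U, Q) = √(0 + Q) = √Q)
2627*T(N(-1, -4), 5*2) = 2627*√(5*2) = 2627*√10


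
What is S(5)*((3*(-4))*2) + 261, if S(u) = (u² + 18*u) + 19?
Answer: -2955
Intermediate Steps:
S(u) = 19 + u² + 18*u
S(5)*((3*(-4))*2) + 261 = (19 + 5² + 18*5)*((3*(-4))*2) + 261 = (19 + 25 + 90)*(-12*2) + 261 = 134*(-24) + 261 = -3216 + 261 = -2955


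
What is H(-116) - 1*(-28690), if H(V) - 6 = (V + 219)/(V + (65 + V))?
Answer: 4792129/167 ≈ 28695.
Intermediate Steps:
H(V) = 6 + (219 + V)/(65 + 2*V) (H(V) = 6 + (V + 219)/(V + (65 + V)) = 6 + (219 + V)/(65 + 2*V))
H(-116) - 1*(-28690) = (609 + 13*(-116))/(65 + 2*(-116)) - 1*(-28690) = (609 - 1508)/(65 - 232) + 28690 = -899/(-167) + 28690 = -1/167*(-899) + 28690 = 899/167 + 28690 = 4792129/167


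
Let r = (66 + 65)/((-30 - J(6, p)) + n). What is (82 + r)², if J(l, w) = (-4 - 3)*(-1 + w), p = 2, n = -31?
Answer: 18464209/2916 ≈ 6332.0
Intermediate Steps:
J(l, w) = 7 - 7*w (J(l, w) = -7*(-1 + w) = 7 - 7*w)
r = -131/54 (r = (66 + 65)/((-30 - (7 - 7*2)) - 31) = 131/((-30 - (7 - 14)) - 31) = 131/((-30 - 1*(-7)) - 31) = 131/((-30 + 7) - 31) = 131/(-23 - 31) = 131/(-54) = 131*(-1/54) = -131/54 ≈ -2.4259)
(82 + r)² = (82 - 131/54)² = (4297/54)² = 18464209/2916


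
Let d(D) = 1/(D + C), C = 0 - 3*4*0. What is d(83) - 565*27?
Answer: -1266164/83 ≈ -15255.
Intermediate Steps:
C = 0 (C = 0 - 12*0 = 0 + 0 = 0)
d(D) = 1/D (d(D) = 1/(D + 0) = 1/D)
d(83) - 565*27 = 1/83 - 565*27 = 1/83 - 1*15255 = 1/83 - 15255 = -1266164/83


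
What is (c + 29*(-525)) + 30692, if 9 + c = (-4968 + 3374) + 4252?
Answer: 18116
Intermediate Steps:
c = 2649 (c = -9 + ((-4968 + 3374) + 4252) = -9 + (-1594 + 4252) = -9 + 2658 = 2649)
(c + 29*(-525)) + 30692 = (2649 + 29*(-525)) + 30692 = (2649 - 15225) + 30692 = -12576 + 30692 = 18116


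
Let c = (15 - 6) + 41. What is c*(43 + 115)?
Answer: 7900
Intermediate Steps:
c = 50 (c = 9 + 41 = 50)
c*(43 + 115) = 50*(43 + 115) = 50*158 = 7900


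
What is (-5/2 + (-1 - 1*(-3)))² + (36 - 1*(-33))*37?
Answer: 10213/4 ≈ 2553.3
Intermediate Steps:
(-5/2 + (-1 - 1*(-3)))² + (36 - 1*(-33))*37 = (-5*½ + (-1 + 3))² + (36 + 33)*37 = (-5/2 + 2)² + 69*37 = (-½)² + 2553 = ¼ + 2553 = 10213/4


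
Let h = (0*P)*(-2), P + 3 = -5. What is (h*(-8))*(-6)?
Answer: 0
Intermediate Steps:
P = -8 (P = -3 - 5 = -8)
h = 0 (h = (0*(-8))*(-2) = 0*(-2) = 0)
(h*(-8))*(-6) = (0*(-8))*(-6) = 0*(-6) = 0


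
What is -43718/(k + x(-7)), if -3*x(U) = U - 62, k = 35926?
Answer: -43718/35949 ≈ -1.2161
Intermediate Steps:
x(U) = 62/3 - U/3 (x(U) = -(U - 62)/3 = -(-62 + U)/3 = 62/3 - U/3)
-43718/(k + x(-7)) = -43718/(35926 + (62/3 - ⅓*(-7))) = -43718/(35926 + (62/3 + 7/3)) = -43718/(35926 + 23) = -43718/35949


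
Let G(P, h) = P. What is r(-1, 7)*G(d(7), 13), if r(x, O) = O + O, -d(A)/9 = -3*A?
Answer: 2646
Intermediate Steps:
d(A) = 27*A (d(A) = -(-27)*A = 27*A)
r(x, O) = 2*O
r(-1, 7)*G(d(7), 13) = (2*7)*(27*7) = 14*189 = 2646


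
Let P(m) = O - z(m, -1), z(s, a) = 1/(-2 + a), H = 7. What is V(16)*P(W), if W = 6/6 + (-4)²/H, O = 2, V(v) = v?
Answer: 112/3 ≈ 37.333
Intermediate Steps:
W = 23/7 (W = 6/6 + (-4)²/7 = 6*(⅙) + 16*(⅐) = 1 + 16/7 = 23/7 ≈ 3.2857)
P(m) = 7/3 (P(m) = 2 - 1/(-2 - 1) = 2 - 1/(-3) = 2 - 1*(-⅓) = 2 + ⅓ = 7/3)
V(16)*P(W) = 16*(7/3) = 112/3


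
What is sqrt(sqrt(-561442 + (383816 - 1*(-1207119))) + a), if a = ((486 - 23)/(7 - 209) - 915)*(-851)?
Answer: sqrt(31852237286 + 40804*sqrt(1029493))/202 ≈ 884.10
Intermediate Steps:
a = 157684343/202 (a = (463/(-202) - 915)*(-851) = (463*(-1/202) - 915)*(-851) = (-463/202 - 915)*(-851) = -185293/202*(-851) = 157684343/202 ≈ 7.8062e+5)
sqrt(sqrt(-561442 + (383816 - 1*(-1207119))) + a) = sqrt(sqrt(-561442 + (383816 - 1*(-1207119))) + 157684343/202) = sqrt(sqrt(-561442 + (383816 + 1207119)) + 157684343/202) = sqrt(sqrt(-561442 + 1590935) + 157684343/202) = sqrt(sqrt(1029493) + 157684343/202) = sqrt(157684343/202 + sqrt(1029493))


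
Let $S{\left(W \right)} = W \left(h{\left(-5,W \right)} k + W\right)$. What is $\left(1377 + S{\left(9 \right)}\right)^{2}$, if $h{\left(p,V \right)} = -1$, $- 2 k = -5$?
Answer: $\frac{8242641}{4} \approx 2.0607 \cdot 10^{6}$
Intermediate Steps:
$k = \frac{5}{2}$ ($k = \left(- \frac{1}{2}\right) \left(-5\right) = \frac{5}{2} \approx 2.5$)
$S{\left(W \right)} = W \left(- \frac{5}{2} + W\right)$ ($S{\left(W \right)} = W \left(\left(-1\right) \frac{5}{2} + W\right) = W \left(- \frac{5}{2} + W\right)$)
$\left(1377 + S{\left(9 \right)}\right)^{2} = \left(1377 + \frac{1}{2} \cdot 9 \left(-5 + 2 \cdot 9\right)\right)^{2} = \left(1377 + \frac{1}{2} \cdot 9 \left(-5 + 18\right)\right)^{2} = \left(1377 + \frac{1}{2} \cdot 9 \cdot 13\right)^{2} = \left(1377 + \frac{117}{2}\right)^{2} = \left(\frac{2871}{2}\right)^{2} = \frac{8242641}{4}$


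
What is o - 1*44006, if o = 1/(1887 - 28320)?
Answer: -1163210599/26433 ≈ -44006.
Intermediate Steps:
o = -1/26433 (o = 1/(-26433) = -1/26433 ≈ -3.7831e-5)
o - 1*44006 = -1/26433 - 1*44006 = -1/26433 - 44006 = -1163210599/26433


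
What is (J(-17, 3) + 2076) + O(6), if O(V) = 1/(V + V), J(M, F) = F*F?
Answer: 25021/12 ≈ 2085.1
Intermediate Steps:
J(M, F) = F**2
O(V) = 1/(2*V)
(J(-17, 3) + 2076) + O(6) = (3**2 + 2076) + (1/2)/6 = (9 + 2076) + (1/2)*(1/6) = 2085 + 1/12 = 25021/12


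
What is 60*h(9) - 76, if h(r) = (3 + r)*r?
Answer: 6404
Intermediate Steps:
h(r) = r*(3 + r)
60*h(9) - 76 = 60*(9*(3 + 9)) - 76 = 60*(9*12) - 76 = 60*108 - 76 = 6480 - 76 = 6404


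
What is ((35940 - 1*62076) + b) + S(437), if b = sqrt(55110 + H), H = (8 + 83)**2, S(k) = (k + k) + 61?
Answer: -25201 + sqrt(63391) ≈ -24949.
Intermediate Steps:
S(k) = 61 + 2*k (S(k) = 2*k + 61 = 61 + 2*k)
H = 8281 (H = 91**2 = 8281)
b = sqrt(63391) (b = sqrt(55110 + 8281) = sqrt(63391) ≈ 251.78)
((35940 - 1*62076) + b) + S(437) = ((35940 - 1*62076) + sqrt(63391)) + (61 + 2*437) = ((35940 - 62076) + sqrt(63391)) + (61 + 874) = (-26136 + sqrt(63391)) + 935 = -25201 + sqrt(63391)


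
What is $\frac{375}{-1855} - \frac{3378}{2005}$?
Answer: $- \frac{1403613}{743855} \approx -1.8869$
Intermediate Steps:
$\frac{375}{-1855} - \frac{3378}{2005} = 375 \left(- \frac{1}{1855}\right) - \frac{3378}{2005} = - \frac{75}{371} - \frac{3378}{2005} = - \frac{1403613}{743855}$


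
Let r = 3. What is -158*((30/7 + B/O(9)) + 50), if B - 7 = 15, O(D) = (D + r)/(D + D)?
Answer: -96538/7 ≈ -13791.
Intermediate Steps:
O(D) = (3 + D)/(2*D) (O(D) = (D + 3)/(D + D) = (3 + D)/((2*D)) = (3 + D)*(1/(2*D)) = (3 + D)/(2*D))
B = 22 (B = 7 + 15 = 22)
-158*((30/7 + B/O(9)) + 50) = -158*((30/7 + 22/(((½)*(3 + 9)/9))) + 50) = -158*((30*(⅐) + 22/(((½)*(⅑)*12))) + 50) = -158*((30/7 + 22/(⅔)) + 50) = -158*((30/7 + 22*(3/2)) + 50) = -158*((30/7 + 33) + 50) = -158*(261/7 + 50) = -158*611/7 = -96538/7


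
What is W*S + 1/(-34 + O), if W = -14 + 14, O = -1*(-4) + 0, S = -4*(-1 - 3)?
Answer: -1/30 ≈ -0.033333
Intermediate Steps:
S = 16 (S = -4*(-4) = 16)
O = 4 (O = 4 + 0 = 4)
W = 0
W*S + 1/(-34 + O) = 0*16 + 1/(-34 + 4) = 0 + 1/(-30) = 0 - 1/30 = -1/30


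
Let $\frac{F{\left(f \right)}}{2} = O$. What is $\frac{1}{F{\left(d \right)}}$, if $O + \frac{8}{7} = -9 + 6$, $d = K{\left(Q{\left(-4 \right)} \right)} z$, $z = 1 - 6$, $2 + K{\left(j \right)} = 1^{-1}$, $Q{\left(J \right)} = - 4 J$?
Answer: $- \frac{7}{58} \approx -0.12069$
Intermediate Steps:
$K{\left(j \right)} = -1$ ($K{\left(j \right)} = -2 + 1^{-1} = -2 + 1 = -1$)
$z = -5$ ($z = 1 - 6 = -5$)
$d = 5$ ($d = \left(-1\right) \left(-5\right) = 5$)
$O = - \frac{29}{7}$ ($O = - \frac{8}{7} + \left(-9 + 6\right) = - \frac{8}{7} - 3 = - \frac{29}{7} \approx -4.1429$)
$F{\left(f \right)} = - \frac{58}{7}$ ($F{\left(f \right)} = 2 \left(- \frac{29}{7}\right) = - \frac{58}{7}$)
$\frac{1}{F{\left(d \right)}} = \frac{1}{- \frac{58}{7}} = - \frac{7}{58}$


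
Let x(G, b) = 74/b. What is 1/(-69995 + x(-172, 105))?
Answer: -105/7349401 ≈ -1.4287e-5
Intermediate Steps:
1/(-69995 + x(-172, 105)) = 1/(-69995 + 74/105) = 1/(-7349401/105) = -105/7349401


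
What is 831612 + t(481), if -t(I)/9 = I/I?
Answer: 831603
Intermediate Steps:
t(I) = -9 (t(I) = -9*I/I = -9*1 = -9)
831612 + t(481) = 831612 - 9 = 831603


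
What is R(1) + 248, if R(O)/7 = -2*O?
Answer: 234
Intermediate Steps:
R(O) = -14*O (R(O) = 7*(-2*O) = -14*O)
R(1) + 248 = -14*1 + 248 = -14 + 248 = 234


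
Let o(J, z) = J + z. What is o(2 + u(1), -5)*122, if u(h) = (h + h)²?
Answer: 122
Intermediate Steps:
u(h) = 4*h² (u(h) = (2*h)² = 4*h²)
o(2 + u(1), -5)*122 = ((2 + 4*1²) - 5)*122 = ((2 + 4*1) - 5)*122 = ((2 + 4) - 5)*122 = (6 - 5)*122 = 1*122 = 122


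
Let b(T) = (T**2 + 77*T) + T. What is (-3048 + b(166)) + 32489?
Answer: 69945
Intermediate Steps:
b(T) = T**2 + 78*T
(-3048 + b(166)) + 32489 = (-3048 + 166*(78 + 166)) + 32489 = (-3048 + 166*244) + 32489 = (-3048 + 40504) + 32489 = 37456 + 32489 = 69945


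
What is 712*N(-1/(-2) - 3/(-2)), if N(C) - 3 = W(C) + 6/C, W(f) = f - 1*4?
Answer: 2848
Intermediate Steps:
W(f) = -4 + f (W(f) = f - 4 = -4 + f)
N(C) = -1 + C + 6/C (N(C) = 3 + ((-4 + C) + 6/C) = 3 + (-4 + C + 6/C) = -1 + C + 6/C)
712*N(-1/(-2) - 3/(-2)) = 712*(-1 + (-1/(-2) - 3/(-2)) + 6/(-1/(-2) - 3/(-2))) = 712*(-1 + (-1*(-1/2) - 3*(-1/2)) + 6/(-1*(-1/2) - 3*(-1/2))) = 712*(-1 + (1/2 + 3/2) + 6/(1/2 + 3/2)) = 712*(-1 + 2 + 6/2) = 712*(-1 + 2 + 6*(1/2)) = 712*(-1 + 2 + 3) = 712*4 = 2848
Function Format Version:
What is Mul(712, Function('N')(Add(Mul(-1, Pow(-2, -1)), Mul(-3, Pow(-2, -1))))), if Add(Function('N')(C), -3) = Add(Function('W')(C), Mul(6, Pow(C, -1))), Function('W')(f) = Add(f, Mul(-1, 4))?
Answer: 2848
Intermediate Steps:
Function('W')(f) = Add(-4, f) (Function('W')(f) = Add(f, -4) = Add(-4, f))
Function('N')(C) = Add(-1, C, Mul(6, Pow(C, -1))) (Function('N')(C) = Add(3, Add(Add(-4, C), Mul(6, Pow(C, -1)))) = Add(3, Add(-4, C, Mul(6, Pow(C, -1)))) = Add(-1, C, Mul(6, Pow(C, -1))))
Mul(712, Function('N')(Add(Mul(-1, Pow(-2, -1)), Mul(-3, Pow(-2, -1))))) = Mul(712, Add(-1, Add(Mul(-1, Pow(-2, -1)), Mul(-3, Pow(-2, -1))), Mul(6, Pow(Add(Mul(-1, Pow(-2, -1)), Mul(-3, Pow(-2, -1))), -1)))) = Mul(712, Add(-1, Add(Mul(-1, Rational(-1, 2)), Mul(-3, Rational(-1, 2))), Mul(6, Pow(Add(Mul(-1, Rational(-1, 2)), Mul(-3, Rational(-1, 2))), -1)))) = Mul(712, Add(-1, Add(Rational(1, 2), Rational(3, 2)), Mul(6, Pow(Add(Rational(1, 2), Rational(3, 2)), -1)))) = Mul(712, Add(-1, 2, Mul(6, Pow(2, -1)))) = Mul(712, Add(-1, 2, Mul(6, Rational(1, 2)))) = Mul(712, Add(-1, 2, 3)) = Mul(712, 4) = 2848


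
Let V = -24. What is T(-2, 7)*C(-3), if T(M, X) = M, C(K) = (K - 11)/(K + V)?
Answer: -28/27 ≈ -1.0370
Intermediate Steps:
C(K) = (-11 + K)/(-24 + K) (C(K) = (K - 11)/(K - 24) = (-11 + K)/(-24 + K))
T(-2, 7)*C(-3) = -2*(-11 - 3)/(-24 - 3) = -2*(-14)/(-27) = -(-2)*(-14)/27 = -2*14/27 = -28/27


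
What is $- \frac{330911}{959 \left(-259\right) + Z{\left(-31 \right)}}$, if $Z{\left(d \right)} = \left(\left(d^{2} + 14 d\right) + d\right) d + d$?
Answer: $\frac{47273}{37684} \approx 1.2545$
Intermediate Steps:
$Z{\left(d \right)} = d + d \left(d^{2} + 15 d\right)$ ($Z{\left(d \right)} = \left(d^{2} + 15 d\right) d + d = d \left(d^{2} + 15 d\right) + d = d + d \left(d^{2} + 15 d\right)$)
$- \frac{330911}{959 \left(-259\right) + Z{\left(-31 \right)}} = - \frac{330911}{959 \left(-259\right) - 31 \left(1 + \left(-31\right)^{2} + 15 \left(-31\right)\right)} = - \frac{330911}{-248381 - 31 \left(1 + 961 - 465\right)} = - \frac{330911}{-248381 - 15407} = - \frac{330911}{-263788} = \left(-330911\right) \left(- \frac{1}{263788}\right) = \frac{47273}{37684}$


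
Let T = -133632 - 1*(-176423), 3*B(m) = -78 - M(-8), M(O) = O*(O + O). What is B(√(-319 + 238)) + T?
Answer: 128167/3 ≈ 42722.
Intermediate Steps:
M(O) = 2*O² (M(O) = O*(2*O) = 2*O²)
B(m) = -206/3 (B(m) = (-78 - 2*(-8)²)/3 = (-78 - 2*64)/3 = (-78 - 1*128)/3 = (-78 - 128)/3 = (⅓)*(-206) = -206/3)
T = 42791 (T = -133632 + 176423 = 42791)
B(√(-319 + 238)) + T = -206/3 + 42791 = 128167/3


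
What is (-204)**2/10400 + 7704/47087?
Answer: 127480887/30606550 ≈ 4.1652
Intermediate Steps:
(-204)**2/10400 + 7704/47087 = 41616*(1/10400) + 7704*(1/47087) = 2601/650 + 7704/47087 = 127480887/30606550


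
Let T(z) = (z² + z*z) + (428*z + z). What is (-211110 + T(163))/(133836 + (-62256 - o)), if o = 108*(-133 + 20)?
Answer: -88045/83784 ≈ -1.0509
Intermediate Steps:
o = -12204 (o = 108*(-113) = -12204)
T(z) = 2*z² + 429*z (T(z) = (z² + z²) + 429*z = 2*z² + 429*z)
(-211110 + T(163))/(133836 + (-62256 - o)) = (-211110 + 163*(429 + 2*163))/(133836 + (-62256 - 1*(-12204))) = (-211110 + 163*(429 + 326))/(133836 + (-62256 + 12204)) = (-211110 + 163*755)/(133836 - 50052) = (-211110 + 123065)/83784 = -88045*1/83784 = -88045/83784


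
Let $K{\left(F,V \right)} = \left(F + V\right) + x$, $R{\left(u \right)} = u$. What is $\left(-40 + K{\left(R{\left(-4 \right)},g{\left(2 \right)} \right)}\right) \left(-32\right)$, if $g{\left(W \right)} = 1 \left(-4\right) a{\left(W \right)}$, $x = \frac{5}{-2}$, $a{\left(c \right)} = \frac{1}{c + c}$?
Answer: $1520$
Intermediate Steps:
$a{\left(c \right)} = \frac{1}{2 c}$
$x = - \frac{5}{2}$ ($x = 5 \left(- \frac{1}{2}\right) = - \frac{5}{2} \approx -2.5$)
$g{\left(W \right)} = - \frac{2}{W}$ ($g{\left(W \right)} = 1 \left(-4\right) \frac{1}{2 W} = - 4 \frac{1}{2 W} = - \frac{2}{W}$)
$K{\left(F,V \right)} = - \frac{5}{2} + F + V$ ($K{\left(F,V \right)} = \left(F + V\right) - \frac{5}{2} = - \frac{5}{2} + F + V$)
$\left(-40 + K{\left(R{\left(-4 \right)},g{\left(2 \right)} \right)}\right) \left(-32\right) = \left(-40 - \left(\frac{13}{2} + 1\right)\right) \left(-32\right) = \left(-40 - \frac{15}{2}\right) \left(-32\right) = \left(- \frac{95}{2}\right) \left(-32\right) = 1520$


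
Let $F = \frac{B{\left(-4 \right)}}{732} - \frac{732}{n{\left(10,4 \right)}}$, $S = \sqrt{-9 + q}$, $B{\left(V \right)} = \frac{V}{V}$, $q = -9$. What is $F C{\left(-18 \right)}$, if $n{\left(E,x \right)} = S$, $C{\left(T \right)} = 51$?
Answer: $\frac{17}{244} + 6222 i \sqrt{2} \approx 0.069672 + 8799.2 i$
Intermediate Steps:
$B{\left(V \right)} = 1$
$S = 3 i \sqrt{2}$ ($S = \sqrt{-9 - 9} = \sqrt{-18} = 3 i \sqrt{2} \approx 4.2426 i$)
$n{\left(E,x \right)} = 3 i \sqrt{2}$
$F = \frac{1}{732} + 122 i \sqrt{2}$ ($F = 1 \cdot \frac{1}{732} - \frac{732}{3 i \sqrt{2}} = 1 \cdot \frac{1}{732} - 732 \left(- \frac{i \sqrt{2}}{6}\right) = \frac{1}{732} + 122 i \sqrt{2} \approx 0.0013661 + 172.53 i$)
$F C{\left(-18 \right)} = \left(\frac{1}{732} + 122 i \sqrt{2}\right) 51 = \frac{17}{244} + 6222 i \sqrt{2}$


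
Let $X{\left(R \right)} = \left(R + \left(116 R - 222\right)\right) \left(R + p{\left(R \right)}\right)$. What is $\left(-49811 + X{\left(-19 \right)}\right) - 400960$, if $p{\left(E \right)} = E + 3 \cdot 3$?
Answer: $-379866$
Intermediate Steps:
$p{\left(E \right)} = 9 + E$ ($p{\left(E \right)} = E + 9 = 9 + E$)
$X{\left(R \right)} = \left(-222 + 117 R\right) \left(9 + 2 R\right)$ ($X{\left(R \right)} = \left(R + \left(116 R - 222\right)\right) \left(R + \left(9 + R\right)\right) = \left(R + \left(-222 + 116 R\right)\right) \left(9 + 2 R\right) = \left(-222 + 117 R\right) \left(9 + 2 R\right)$)
$\left(-49811 + X{\left(-19 \right)}\right) - 400960 = \left(-49811 + \left(-1998 + 234 \left(-19\right)^{2} + 609 \left(-19\right)\right)\right) - 400960 = \left(-49811 - -70905\right) - 400960 = \left(-49811 + 70905\right) - 400960 = 21094 - 400960 = -379866$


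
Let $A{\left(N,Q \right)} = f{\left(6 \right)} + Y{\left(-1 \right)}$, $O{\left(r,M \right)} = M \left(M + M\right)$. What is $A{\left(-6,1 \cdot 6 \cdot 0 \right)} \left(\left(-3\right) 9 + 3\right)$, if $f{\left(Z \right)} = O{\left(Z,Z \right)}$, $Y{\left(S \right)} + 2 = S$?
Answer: $-1656$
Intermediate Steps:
$Y{\left(S \right)} = -2 + S$
$O{\left(r,M \right)} = 2 M^{2}$ ($O{\left(r,M \right)} = M 2 M = 2 M^{2}$)
$f{\left(Z \right)} = 2 Z^{2}$
$A{\left(N,Q \right)} = 69$ ($A{\left(N,Q \right)} = 2 \cdot 6^{2} - 3 = 2 \cdot 36 - 3 = 72 - 3 = 69$)
$A{\left(-6,1 \cdot 6 \cdot 0 \right)} \left(\left(-3\right) 9 + 3\right) = 69 \left(\left(-3\right) 9 + 3\right) = 69 \left(-27 + 3\right) = 69 \left(-24\right) = -1656$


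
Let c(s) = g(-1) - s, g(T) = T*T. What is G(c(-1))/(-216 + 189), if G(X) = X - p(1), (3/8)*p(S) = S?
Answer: 2/81 ≈ 0.024691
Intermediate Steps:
p(S) = 8*S/3
g(T) = T²
c(s) = 1 - s (c(s) = (-1)² - s = 1 - s)
G(X) = -8/3 + X (G(X) = X - 8/3 = -8/3 + X)
G(c(-1))/(-216 + 189) = (-8/3 + (1 - 1*(-1)))/(-216 + 189) = (-8/3 + (1 + 1))/(-27) = (-8/3 + 2)*(-1/27) = -⅔*(-1/27) = 2/81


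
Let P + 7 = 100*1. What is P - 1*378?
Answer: -285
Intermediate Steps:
P = 93 (P = -7 + 100*1 = -7 + 100 = 93)
P - 1*378 = 93 - 1*378 = 93 - 378 = -285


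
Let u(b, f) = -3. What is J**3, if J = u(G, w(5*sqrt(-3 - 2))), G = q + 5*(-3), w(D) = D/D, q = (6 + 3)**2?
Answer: -27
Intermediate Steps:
q = 81 (q = 9**2 = 81)
w(D) = 1
G = 66 (G = 81 + 5*(-3) = 81 - 15 = 66)
J = -3
J**3 = (-3)**3 = -27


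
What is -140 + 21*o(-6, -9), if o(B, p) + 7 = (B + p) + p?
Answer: -791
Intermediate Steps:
o(B, p) = -7 + B + 2*p (o(B, p) = -7 + ((B + p) + p) = -7 + (B + 2*p) = -7 + B + 2*p)
-140 + 21*o(-6, -9) = -140 + 21*(-7 - 6 + 2*(-9)) = -140 + 21*(-7 - 6 - 18) = -140 + 21*(-31) = -140 - 651 = -791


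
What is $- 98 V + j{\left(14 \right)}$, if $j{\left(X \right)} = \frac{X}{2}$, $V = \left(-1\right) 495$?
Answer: $48517$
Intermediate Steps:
$V = -495$
$j{\left(X \right)} = \frac{X}{2}$ ($j{\left(X \right)} = X \frac{1}{2} = \frac{X}{2}$)
$- 98 V + j{\left(14 \right)} = \left(-98\right) \left(-495\right) + \frac{1}{2} \cdot 14 = 48510 + 7 = 48517$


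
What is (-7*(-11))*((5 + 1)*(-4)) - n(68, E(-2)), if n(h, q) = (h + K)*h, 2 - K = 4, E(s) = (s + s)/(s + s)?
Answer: -6336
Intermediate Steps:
E(s) = 1 (E(s) = (2*s)/((2*s)) = (2*s)*(1/(2*s)) = 1)
K = -2 (K = 2 - 1*4 = 2 - 4 = -2)
n(h, q) = h*(-2 + h) (n(h, q) = (h - 2)*h = (-2 + h)*h = h*(-2 + h))
(-7*(-11))*((5 + 1)*(-4)) - n(68, E(-2)) = (-7*(-11))*((5 + 1)*(-4)) - 68*(-2 + 68) = 77*(6*(-4)) - 68*66 = 77*(-24) - 1*4488 = -1848 - 4488 = -6336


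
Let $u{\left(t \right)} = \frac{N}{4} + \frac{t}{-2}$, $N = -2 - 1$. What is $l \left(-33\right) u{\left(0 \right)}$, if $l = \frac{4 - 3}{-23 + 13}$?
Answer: $- \frac{99}{40} \approx -2.475$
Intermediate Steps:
$N = -3$
$u{\left(t \right)} = - \frac{3}{4} - \frac{t}{2}$ ($u{\left(t \right)} = - \frac{3}{4} + \frac{t}{-2} = \left(-3\right) \frac{1}{4} + t \left(- \frac{1}{2}\right) = - \frac{3}{4} - \frac{t}{2}$)
$l = - \frac{1}{10}$ ($l = 1 \frac{1}{-10} = 1 \left(- \frac{1}{10}\right) = - \frac{1}{10} \approx -0.1$)
$l \left(-33\right) u{\left(0 \right)} = \left(- \frac{1}{10}\right) \left(-33\right) \left(- \frac{3}{4} - 0\right) = \frac{33 \left(- \frac{3}{4} + 0\right)}{10} = \frac{33}{10} \left(- \frac{3}{4}\right) = - \frac{99}{40}$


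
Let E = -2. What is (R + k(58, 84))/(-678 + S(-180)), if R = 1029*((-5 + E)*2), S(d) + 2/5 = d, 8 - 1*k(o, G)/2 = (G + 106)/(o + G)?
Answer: 1277350/76183 ≈ 16.767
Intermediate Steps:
k(o, G) = 16 - 2*(106 + G)/(G + o) (k(o, G) = 16 - 2*(G + 106)/(o + G) = 16 - 2*(106 + G)/(G + o))
S(d) = -⅖ + d
R = -14406 (R = 1029*((-5 - 2)*2) = 1029*(-7*2) = 1029*(-14) = -14406)
(R + k(58, 84))/(-678 + S(-180)) = (-14406 + 2*(-106 + 7*84 + 8*58)/(84 + 58))/(-678 + (-⅖ - 180)) = (-14406 + 2*(-106 + 588 + 464)/142)/(-678 - 902/5) = (-14406 + 2*(1/142)*946)/(-4292/5) = (-14406 + 946/71)*(-5/4292) = -1021880/71*(-5/4292) = 1277350/76183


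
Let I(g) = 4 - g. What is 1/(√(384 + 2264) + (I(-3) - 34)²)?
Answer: 729/528793 - 2*√662/528793 ≈ 0.0012813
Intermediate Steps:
1/(√(384 + 2264) + (I(-3) - 34)²) = 1/(√(384 + 2264) + ((4 - 1*(-3)) - 34)²) = 1/(√2648 + ((4 + 3) - 34)²) = 1/(2*√662 + (7 - 34)²) = 1/(2*√662 + (-27)²) = 1/(2*√662 + 729) = 1/(729 + 2*√662)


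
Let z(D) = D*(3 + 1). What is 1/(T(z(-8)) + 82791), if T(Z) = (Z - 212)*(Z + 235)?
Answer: 1/33259 ≈ 3.0067e-5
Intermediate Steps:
z(D) = 4*D (z(D) = D*4 = 4*D)
T(Z) = (-212 + Z)*(235 + Z)
1/(T(z(-8)) + 82791) = 1/((-49820 + (4*(-8))² + 23*(4*(-8))) + 82791) = 1/((-49820 + (-32)² + 23*(-32)) + 82791) = 1/((-49820 + 1024 - 736) + 82791) = 1/(-49532 + 82791) = 1/33259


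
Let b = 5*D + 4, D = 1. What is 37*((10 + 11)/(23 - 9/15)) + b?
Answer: 699/16 ≈ 43.688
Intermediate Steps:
b = 9 (b = 5*1 + 4 = 5 + 4 = 9)
37*((10 + 11)/(23 - 9/15)) + b = 37*((10 + 11)/(23 - 9/15)) + 9 = 37*(21/(23 - 9*1/15)) + 9 = 37*(21/(23 - 3/5)) + 9 = 37*(21/(112/5)) + 9 = 37*(21*(5/112)) + 9 = 37*(15/16) + 9 = 555/16 + 9 = 699/16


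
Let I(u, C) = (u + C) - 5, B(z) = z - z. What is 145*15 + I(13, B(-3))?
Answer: 2183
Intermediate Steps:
B(z) = 0
I(u, C) = -5 + C + u (I(u, C) = (C + u) - 5 = -5 + C + u)
145*15 + I(13, B(-3)) = 145*15 + (-5 + 0 + 13) = 2175 + 8 = 2183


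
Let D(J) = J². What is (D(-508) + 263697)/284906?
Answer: 521761/284906 ≈ 1.8313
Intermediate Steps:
(D(-508) + 263697)/284906 = ((-508)² + 263697)/284906 = (258064 + 263697)*(1/284906) = 521761*(1/284906) = 521761/284906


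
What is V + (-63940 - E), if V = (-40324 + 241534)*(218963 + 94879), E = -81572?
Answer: 63148166452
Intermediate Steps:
V = 63148148820 (V = 201210*313842 = 63148148820)
V + (-63940 - E) = 63148148820 + (-63940 - 1*(-81572)) = 63148148820 + (-63940 + 81572) = 63148148820 + 17632 = 63148166452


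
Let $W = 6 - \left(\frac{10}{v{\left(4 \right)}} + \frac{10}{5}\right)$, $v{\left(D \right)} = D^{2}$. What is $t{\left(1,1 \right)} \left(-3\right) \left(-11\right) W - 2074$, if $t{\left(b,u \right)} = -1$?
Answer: $- \frac{17483}{8} \approx -2185.4$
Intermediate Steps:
$W = \frac{27}{8}$ ($W = 6 - \left(\frac{10}{4^{2}} + \frac{10}{5}\right) = 6 - \left(\frac{10}{16} + 10 \cdot \frac{1}{5}\right) = 6 - \left(10 \cdot \frac{1}{16} + 2\right) = 6 - \left(\frac{5}{8} + 2\right) = 6 - \frac{21}{8} = \frac{27}{8} \approx 3.375$)
$t{\left(1,1 \right)} \left(-3\right) \left(-11\right) W - 2074 = \left(-1\right) \left(-3\right) \left(-11\right) \frac{27}{8} - 2074 = 3 \left(-11\right) \frac{27}{8} - 2074 = \left(-33\right) \frac{27}{8} - 2074 = - \frac{891}{8} - 2074 = - \frac{17483}{8}$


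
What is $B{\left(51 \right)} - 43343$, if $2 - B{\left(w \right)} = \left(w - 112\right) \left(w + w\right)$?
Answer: $-37119$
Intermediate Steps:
$B{\left(w \right)} = 2 - 2 w \left(-112 + w\right)$ ($B{\left(w \right)} = 2 - \left(w - 112\right) \left(w + w\right) = 2 - \left(-112 + w\right) 2 w = 2 - 2 w \left(-112 + w\right)$)
$B{\left(51 \right)} - 43343 = \left(2 - 2 \cdot 51^{2} + 224 \cdot 51\right) - 43343 = \left(2 - 5202 + 11424\right) - 43343 = 6224 - 43343 = -37119$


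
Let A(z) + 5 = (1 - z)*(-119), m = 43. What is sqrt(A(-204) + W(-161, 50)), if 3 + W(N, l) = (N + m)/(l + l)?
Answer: I*sqrt(2440418)/10 ≈ 156.22*I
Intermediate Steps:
W(N, l) = -3 + (43 + N)/(2*l) (W(N, l) = -3 + (N + 43)/(l + l) = -3 + (43 + N)/((2*l)) = -3 + (43 + N)*(1/(2*l)) = -3 + (43 + N)/(2*l))
A(z) = -124 + 119*z (A(z) = -5 + (1 - z)*(-119) = -5 + (-119 + 119*z) = -124 + 119*z)
sqrt(A(-204) + W(-161, 50)) = sqrt((-124 + 119*(-204)) + (1/2)*(43 - 161 - 6*50)/50) = sqrt((-124 - 24276) + (1/2)*(1/50)*(43 - 161 - 300)) = sqrt(-24400 + (1/2)*(1/50)*(-418)) = sqrt(-24400 - 209/50) = sqrt(-1220209/50) = I*sqrt(2440418)/10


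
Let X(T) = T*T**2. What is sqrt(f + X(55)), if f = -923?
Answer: 2*sqrt(41363) ≈ 406.76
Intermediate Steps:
X(T) = T**3
sqrt(f + X(55)) = sqrt(-923 + 55**3) = sqrt(-923 + 166375) = sqrt(165452) = 2*sqrt(41363)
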